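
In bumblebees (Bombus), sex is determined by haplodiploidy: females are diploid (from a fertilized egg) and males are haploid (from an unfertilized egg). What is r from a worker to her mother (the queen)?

One meiotic link between diploid queen and diploid daughter: r = 1/2.

0.5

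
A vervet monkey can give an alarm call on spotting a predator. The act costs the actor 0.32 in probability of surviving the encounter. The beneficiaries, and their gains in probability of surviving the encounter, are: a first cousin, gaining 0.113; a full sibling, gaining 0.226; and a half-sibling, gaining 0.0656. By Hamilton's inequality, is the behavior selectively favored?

Hamilton's rule: the trait is favored when the sum of r·B over every recipient exceeds the actor's cost C.
r to a first cousin = 0.125 (first cousins share one grandparent pair — two paths of length 4: r = 2·(1/2)^4 = 1/8).
r to a full sibling = 1/2 (full sibs share both parents — two paths of length 2: r = 2·(1/2)^2 = 1/2).
r to a half-sibling = 1/4 (half-sibs share one parent — one path of length 2: r = (1/2)^2 = 1/4).
Summing one r·B term per recipient: 1·0.125·0.113 + 1·0.5·0.226 + 1·0.25·0.0656 = 0.143525.
0.143525 < 0.32: the indirect benefit is less than the cost.

No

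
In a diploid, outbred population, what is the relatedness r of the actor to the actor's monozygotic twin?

1

Each parent–offspring link contributes a factor of 1/2, and independent paths through distinct common ancestors add.
Monozygotic twins share every allele identical by descent: r = 1.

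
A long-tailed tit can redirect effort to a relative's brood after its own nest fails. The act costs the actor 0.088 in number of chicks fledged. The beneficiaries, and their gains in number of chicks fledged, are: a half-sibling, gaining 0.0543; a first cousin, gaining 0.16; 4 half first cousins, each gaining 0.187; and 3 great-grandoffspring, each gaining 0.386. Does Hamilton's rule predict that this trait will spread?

Hamilton's rule: the trait is favored when the sum of r·B over every recipient exceeds the actor's cost C.
r to a half-sibling = 0.25 (half-sibs share one parent — one path of length 2: r = (1/2)^2 = 1/4).
r to a first cousin = 1/8 (first cousins share one grandparent pair — two paths of length 4: r = 2·(1/2)^4 = 1/8).
r to a half first cousin = 1/16 (half first cousins share one grandparent — one path of length 4: r = (1/2)^4 = 1/16).
r to a great-grandoffspring = 1/8 (three parent–offspring links: r = (1/2)^3 = 1/8).
Summing one r·B term per recipient: 1·0.25·0.0543 + 1·0.125·0.16 + 4·0.0625·0.187 + 3·0.125·0.386 = 0.225075.
0.225075 > 0.088: the indirect benefit exceeds the cost.

Yes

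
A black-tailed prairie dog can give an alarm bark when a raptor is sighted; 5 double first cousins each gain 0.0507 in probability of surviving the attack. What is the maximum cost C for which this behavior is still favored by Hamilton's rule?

r to a double first cousin = 0.25 (double first cousins share both grandparent pairs — four paths of length 4: r = 4·(1/2)^4 = 1/4).
Hamilton's rule: n·r·B > C, so the trait is favored while C < n·r·B = 5·0.25·0.0507 = 0.063375.

0.063375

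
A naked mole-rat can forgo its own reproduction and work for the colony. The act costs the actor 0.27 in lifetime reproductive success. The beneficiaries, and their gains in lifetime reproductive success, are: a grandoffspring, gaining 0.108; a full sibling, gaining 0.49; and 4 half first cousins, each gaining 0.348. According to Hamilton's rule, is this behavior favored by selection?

Hamilton's rule: the trait is favored when the sum of r·B over every recipient exceeds the actor's cost C.
r to a grandoffspring = 1/4 (two parent–offspring links: r = (1/2)^2 = 1/4).
r to a full sibling = 0.5 (full sibs share both parents — two paths of length 2: r = 2·(1/2)^2 = 1/2).
r to a half first cousin = 0.0625 (half first cousins share one grandparent — one path of length 4: r = (1/2)^4 = 1/16).
Summing one r·B term per recipient: 1·0.25·0.108 + 1·0.5·0.49 + 4·0.0625·0.348 = 0.359.
0.359 > 0.27: the indirect benefit exceeds the cost.

Yes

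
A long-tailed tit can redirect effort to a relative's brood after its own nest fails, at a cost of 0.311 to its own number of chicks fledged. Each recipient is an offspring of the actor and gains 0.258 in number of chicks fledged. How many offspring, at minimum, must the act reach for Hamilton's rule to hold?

r to an offspring = 1/2 (one parent–offspring link: r = (1/2)^1 = 1/2).
Hamilton's rule: n·r·B > C  ⇒  n > C/(r·B) = 0.311/(0.5·0.258) = 2.411.
The smallest integer exceeding 2.411 is 3.

3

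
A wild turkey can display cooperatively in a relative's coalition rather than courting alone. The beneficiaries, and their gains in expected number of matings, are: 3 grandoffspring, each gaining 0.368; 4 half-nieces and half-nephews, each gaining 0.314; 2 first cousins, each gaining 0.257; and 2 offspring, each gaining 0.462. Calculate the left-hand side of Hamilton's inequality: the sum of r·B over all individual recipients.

0.95925

r to a grandoffspring = 0.25 (two parent–offspring links: r = (1/2)^2 = 1/4).
r to a half-niece or half-nephew = 0.125 (half-aunt/uncle↔niece/nephew: one path of length 3: r = (1/2)^3 = 1/8).
r to a first cousin = 0.125 (first cousins share one grandparent pair — two paths of length 4: r = 2·(1/2)^4 = 1/8).
r to an offspring = 0.5 (one parent–offspring link: r = (1/2)^1 = 1/2).
Summing one r·B term per recipient: 3·0.25·0.368 + 4·0.125·0.314 + 2·0.125·0.257 + 2·0.5·0.462 = 0.95925.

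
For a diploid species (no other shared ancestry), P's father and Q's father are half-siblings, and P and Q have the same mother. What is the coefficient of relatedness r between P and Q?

With two independent routes of shared ancestry, r is the sum of the two contributions.
P and Q are related in two ways: half first cousins through their fathers (r = 1/16) and half-sibs through their shared mother (r = 1/4).
r = 1/16 + 1/4 = 0.3125.

0.3125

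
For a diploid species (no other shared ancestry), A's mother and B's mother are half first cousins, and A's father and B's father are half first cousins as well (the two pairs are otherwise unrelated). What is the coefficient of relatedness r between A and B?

0.03125

Wright's path rule: contributions from independent ancestry routes add.
A and B are related in two ways: half second cousins through their mothers (r = 1/64) and half second cousins through their fathers (r = 1/64).
r = 1/64 + 1/64 = 1/32 = 0.03125.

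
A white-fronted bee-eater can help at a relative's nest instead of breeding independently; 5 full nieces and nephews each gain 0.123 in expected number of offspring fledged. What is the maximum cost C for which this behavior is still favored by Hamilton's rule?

0.15375

r to a full niece or nephew = 0.25 (full aunt/uncle↔niece/nephew: two paths of length 3 through the shared grandparent pair: r = 2·(1/2)^3 = 1/4).
Hamilton's rule: n·r·B > C, so the trait is favored while C < n·r·B = 5·0.25·0.123 = 0.15375.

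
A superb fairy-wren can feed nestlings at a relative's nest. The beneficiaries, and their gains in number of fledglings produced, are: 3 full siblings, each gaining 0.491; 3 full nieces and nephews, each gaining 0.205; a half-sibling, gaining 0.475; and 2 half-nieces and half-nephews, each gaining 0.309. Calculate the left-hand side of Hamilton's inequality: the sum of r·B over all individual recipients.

1.08625

r to a full sibling = 0.5 (full sibs share both parents — two paths of length 2: r = 2·(1/2)^2 = 1/2).
r to a full niece or nephew = 0.25 (full aunt/uncle↔niece/nephew: two paths of length 3 through the shared grandparent pair: r = 2·(1/2)^3 = 1/4).
r to a half-sibling = 1/4 (half-sibs share one parent — one path of length 2: r = (1/2)^2 = 1/4).
r to a half-niece or half-nephew = 1/8 (half-aunt/uncle↔niece/nephew: one path of length 3: r = (1/2)^3 = 1/8).
Summing one r·B term per recipient: 3·0.5·0.491 + 3·0.25·0.205 + 1·0.25·0.475 + 2·0.125·0.309 = 1.08625.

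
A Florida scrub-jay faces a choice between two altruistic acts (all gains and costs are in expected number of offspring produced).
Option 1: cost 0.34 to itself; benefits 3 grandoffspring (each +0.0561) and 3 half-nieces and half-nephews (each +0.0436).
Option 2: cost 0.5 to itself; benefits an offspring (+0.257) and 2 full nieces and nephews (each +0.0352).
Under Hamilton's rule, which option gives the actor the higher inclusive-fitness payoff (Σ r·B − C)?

Option 1: r to a grandoffspring = 0.25.
Option 1: r to a half-niece or half-nephew = 0.125.
Option 1: Σ r·B − C = (3·0.25·0.0561 + 3·0.125·0.0436) − 0.34 = -0.281575.
Option 2: r to an offspring = 0.5.
Option 2: r to a full niece or nephew = 0.25.
Option 2: Σ r·B − C = (1·0.5·0.257 + 2·0.25·0.0352) − 0.5 = -0.3539.
Option 1 has the higher net inclusive-fitness payoff.

Option 1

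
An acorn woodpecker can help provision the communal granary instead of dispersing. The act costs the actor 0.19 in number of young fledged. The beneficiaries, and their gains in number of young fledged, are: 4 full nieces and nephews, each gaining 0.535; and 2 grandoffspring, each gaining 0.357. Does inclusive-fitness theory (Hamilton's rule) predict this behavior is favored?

Hamilton's rule: the trait is favored when the sum of r·B over every recipient exceeds the actor's cost C.
r to a full niece or nephew = 0.25 (full aunt/uncle↔niece/nephew: two paths of length 3 through the shared grandparent pair: r = 2·(1/2)^3 = 1/4).
r to a grandoffspring = 1/4 (two parent–offspring links: r = (1/2)^2 = 1/4).
Summing one r·B term per recipient: 4·0.25·0.535 + 2·0.25·0.357 = 0.7135.
0.7135 > 0.19: the indirect benefit exceeds the cost.

Yes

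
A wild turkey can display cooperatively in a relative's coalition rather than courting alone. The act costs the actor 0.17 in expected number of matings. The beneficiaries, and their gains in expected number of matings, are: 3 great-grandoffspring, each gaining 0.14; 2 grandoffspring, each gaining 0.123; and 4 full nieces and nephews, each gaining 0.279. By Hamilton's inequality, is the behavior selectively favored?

Hamilton's rule: the trait is favored when the sum of r·B over every recipient exceeds the actor's cost C.
r to a great-grandoffspring = 1/8 (three parent–offspring links: r = (1/2)^3 = 1/8).
r to a grandoffspring = 0.25 (two parent–offspring links: r = (1/2)^2 = 1/4).
r to a full niece or nephew = 0.25 (full aunt/uncle↔niece/nephew: two paths of length 3 through the shared grandparent pair: r = 2·(1/2)^3 = 1/4).
Summing one r·B term per recipient: 3·0.125·0.14 + 2·0.25·0.123 + 4·0.25·0.279 = 0.393.
0.393 > 0.17: the indirect benefit exceeds the cost.

Yes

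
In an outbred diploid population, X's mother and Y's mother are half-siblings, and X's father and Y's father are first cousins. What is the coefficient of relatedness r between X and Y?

With two independent routes of shared ancestry, r is the sum of the two contributions.
X and Y are related in two ways: half first cousins through their mothers (r = 1/16) and second cousins through their fathers (r = 1/32).
r = 1/16 + 1/32 = 3/32 = 0.09375.

0.09375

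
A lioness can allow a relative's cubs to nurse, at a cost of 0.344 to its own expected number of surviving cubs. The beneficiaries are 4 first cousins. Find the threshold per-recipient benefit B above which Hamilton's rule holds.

r to a first cousin = 0.125 (first cousins share one grandparent pair — two paths of length 4: r = 2·(1/2)^4 = 1/8).
Hamilton's rule with n recipients of equal r: n·r·B > C, so B > C/(n·r) = 0.344/(4·0.125) = 0.688.

0.688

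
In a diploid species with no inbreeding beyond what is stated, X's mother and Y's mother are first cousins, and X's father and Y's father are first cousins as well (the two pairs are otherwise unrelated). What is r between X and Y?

Relatedness sums over independent paths through distinct common ancestors.
X and Y are related in two ways: second cousins through their mothers (r = 1/32) and second cousins through their fathers (r = 1/32).
r = 1/32 + 1/32 = 1/16 = 0.0625.

0.0625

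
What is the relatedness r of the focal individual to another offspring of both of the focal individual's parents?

0.5

Each parent–offspring link contributes a factor of 1/2, and independent paths through distinct common ancestors add.
Full sibs share both parents — two paths of length 2: r = 2·(1/2)^2 = 1/2.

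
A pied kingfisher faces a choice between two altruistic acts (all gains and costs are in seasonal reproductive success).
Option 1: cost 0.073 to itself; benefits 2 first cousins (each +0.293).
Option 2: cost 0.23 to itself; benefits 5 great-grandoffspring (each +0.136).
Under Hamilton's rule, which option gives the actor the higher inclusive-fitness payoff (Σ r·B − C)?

Option 1

Option 1: r to a first cousin = 0.125.
Option 1: Σ r·B − C = (2·0.125·0.293) − 0.073 = 0.00025.
Option 2: r to a great-grandoffspring = 0.125.
Option 2: Σ r·B − C = (5·0.125·0.136) − 0.23 = -0.145.
Option 1 has the higher net inclusive-fitness payoff.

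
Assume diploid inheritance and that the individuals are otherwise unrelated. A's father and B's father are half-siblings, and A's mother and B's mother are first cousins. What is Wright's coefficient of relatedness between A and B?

0.09375

With two independent routes of shared ancestry, r is the sum of the two contributions.
A and B are related in two ways: half first cousins through their fathers (r = 1/16) and second cousins through their mothers (r = 1/32).
r = 1/16 + 1/32 = 3/32 = 0.09375.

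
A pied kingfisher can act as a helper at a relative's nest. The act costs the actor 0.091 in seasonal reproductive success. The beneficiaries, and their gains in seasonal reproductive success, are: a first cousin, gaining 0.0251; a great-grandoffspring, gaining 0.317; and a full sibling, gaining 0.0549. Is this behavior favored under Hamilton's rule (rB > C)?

Hamilton's rule: the trait is favored when the sum of r·B over every recipient exceeds the actor's cost C.
r to a first cousin = 0.125 (first cousins share one grandparent pair — two paths of length 4: r = 2·(1/2)^4 = 1/8).
r to a great-grandoffspring = 1/8 (three parent–offspring links: r = (1/2)^3 = 1/8).
r to a full sibling = 1/2 (full sibs share both parents — two paths of length 2: r = 2·(1/2)^2 = 1/2).
Summing one r·B term per recipient: 1·0.125·0.0251 + 1·0.125·0.317 + 1·0.5·0.0549 = 0.0702125.
0.0702125 < 0.091: the indirect benefit is less than the cost.

No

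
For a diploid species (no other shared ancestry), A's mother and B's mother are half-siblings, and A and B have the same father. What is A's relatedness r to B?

0.3125

Wright's path rule: contributions from independent ancestry routes add.
A and B are related in two ways: half first cousins through their mothers (r = 1/16) and half-sibs through their shared father (r = 1/4).
r = 1/16 + 1/4 = 0.3125.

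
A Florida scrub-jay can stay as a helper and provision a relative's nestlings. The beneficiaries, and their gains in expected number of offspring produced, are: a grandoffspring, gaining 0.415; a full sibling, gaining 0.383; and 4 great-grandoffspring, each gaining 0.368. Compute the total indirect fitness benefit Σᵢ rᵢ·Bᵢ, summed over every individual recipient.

r to a grandoffspring = 0.25 (two parent–offspring links: r = (1/2)^2 = 1/4).
r to a full sibling = 0.5 (full sibs share both parents — two paths of length 2: r = 2·(1/2)^2 = 1/2).
r to a great-grandoffspring = 1/8 (three parent–offspring links: r = (1/2)^3 = 1/8).
Summing one r·B term per recipient: 1·0.25·0.415 + 1·0.5·0.383 + 4·0.125·0.368 = 0.47925.

0.47925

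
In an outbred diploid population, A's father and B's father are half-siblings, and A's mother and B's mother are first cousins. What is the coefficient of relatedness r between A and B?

Relatedness sums over independent paths through distinct common ancestors.
A and B are related in two ways: half first cousins through their fathers (r = 1/16) and second cousins through their mothers (r = 1/32).
r = 1/16 + 1/32 = 0.09375.

0.09375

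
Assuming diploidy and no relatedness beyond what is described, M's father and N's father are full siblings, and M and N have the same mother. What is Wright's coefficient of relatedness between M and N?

With two independent routes of shared ancestry, r is the sum of the two contributions.
M and N are related in two ways: first cousins through their fathers (r = 1/8) and half-sibs through their shared mother (r = 1/4).
r = 1/8 + 1/4 = 3/8 = 0.375.

0.375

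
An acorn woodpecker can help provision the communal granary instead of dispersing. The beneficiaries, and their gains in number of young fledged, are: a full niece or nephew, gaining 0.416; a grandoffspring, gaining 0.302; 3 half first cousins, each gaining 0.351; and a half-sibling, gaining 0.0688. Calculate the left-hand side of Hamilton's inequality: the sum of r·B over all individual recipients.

r to a full niece or nephew = 1/4 (full aunt/uncle↔niece/nephew: two paths of length 3 through the shared grandparent pair: r = 2·(1/2)^3 = 1/4).
r to a grandoffspring = 0.25 (two parent–offspring links: r = (1/2)^2 = 1/4).
r to a half first cousin = 1/16 (half first cousins share one grandparent — one path of length 4: r = (1/2)^4 = 1/16).
r to a half-sibling = 1/4 (half-sibs share one parent — one path of length 2: r = (1/2)^2 = 1/4).
Summing one r·B term per recipient: 1·0.25·0.416 + 1·0.25·0.302 + 3·0.0625·0.351 + 1·0.25·0.0688 = 0.2625125.

0.2625125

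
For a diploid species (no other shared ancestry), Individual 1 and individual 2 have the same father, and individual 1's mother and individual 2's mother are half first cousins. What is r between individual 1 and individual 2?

0.265625

Wright's path rule: contributions from independent ancestry routes add.
Individual 1 and individual 2 are related in two ways: half-sibs through their shared father (r = 1/4) and half second cousins through their mothers (r = 1/64).
r = 1/4 + 1/64 = 0.265625.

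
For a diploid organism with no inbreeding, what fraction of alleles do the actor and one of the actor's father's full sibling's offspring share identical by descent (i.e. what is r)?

Each parent–offspring link contributes a factor of 1/2, and independent paths through distinct common ancestors add.
First cousins share one grandparent pair — two paths of length 4: r = 2·(1/2)^4 = 1/8.

0.125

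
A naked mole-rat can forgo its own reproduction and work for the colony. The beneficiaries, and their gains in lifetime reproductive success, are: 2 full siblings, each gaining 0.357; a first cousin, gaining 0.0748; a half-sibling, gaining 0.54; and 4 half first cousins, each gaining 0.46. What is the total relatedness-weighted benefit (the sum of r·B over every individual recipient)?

r to a full sibling = 0.5 (full sibs share both parents — two paths of length 2: r = 2·(1/2)^2 = 1/2).
r to a first cousin = 0.125 (first cousins share one grandparent pair — two paths of length 4: r = 2·(1/2)^4 = 1/8).
r to a half-sibling = 1/4 (half-sibs share one parent — one path of length 2: r = (1/2)^2 = 1/4).
r to a half first cousin = 1/16 (half first cousins share one grandparent — one path of length 4: r = (1/2)^4 = 1/16).
Summing one r·B term per recipient: 2·0.5·0.357 + 1·0.125·0.0748 + 1·0.25·0.54 + 4·0.0625·0.46 = 0.61635.

0.61635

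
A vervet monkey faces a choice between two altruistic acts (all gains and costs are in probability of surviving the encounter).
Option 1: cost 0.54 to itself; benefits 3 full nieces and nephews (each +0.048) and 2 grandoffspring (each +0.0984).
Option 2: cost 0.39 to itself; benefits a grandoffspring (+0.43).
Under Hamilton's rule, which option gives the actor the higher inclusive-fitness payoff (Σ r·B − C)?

Option 1: r to a full niece or nephew = 0.25.
Option 1: r to a grandoffspring = 0.25.
Option 1: Σ r·B − C = (3·0.25·0.048 + 2·0.25·0.0984) − 0.54 = -0.4548.
Option 2: r to a grandoffspring = 0.25.
Option 2: Σ r·B − C = (1·0.25·0.43) − 0.39 = -0.2825.
Option 2 has the higher net inclusive-fitness payoff.

Option 2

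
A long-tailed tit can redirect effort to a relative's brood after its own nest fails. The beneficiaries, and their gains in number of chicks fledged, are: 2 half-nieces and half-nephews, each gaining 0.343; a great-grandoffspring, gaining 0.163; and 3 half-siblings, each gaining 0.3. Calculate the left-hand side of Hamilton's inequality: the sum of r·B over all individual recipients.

r to a half-niece or half-nephew = 1/8 (half-aunt/uncle↔niece/nephew: one path of length 3: r = (1/2)^3 = 1/8).
r to a great-grandoffspring = 0.125 (three parent–offspring links: r = (1/2)^3 = 1/8).
r to a half-sibling = 1/4 (half-sibs share one parent — one path of length 2: r = (1/2)^2 = 1/4).
Summing one r·B term per recipient: 2·0.125·0.343 + 1·0.125·0.163 + 3·0.25·0.3 = 0.331125.

0.331125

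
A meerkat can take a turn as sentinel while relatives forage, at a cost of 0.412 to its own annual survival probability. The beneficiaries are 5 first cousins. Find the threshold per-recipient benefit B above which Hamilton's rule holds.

0.6592

r to a first cousin = 0.125 (first cousins share one grandparent pair — two paths of length 4: r = 2·(1/2)^4 = 1/8).
Hamilton's rule with n recipients of equal r: n·r·B > C, so B > C/(n·r) = 0.412/(5·0.125) = 0.6592.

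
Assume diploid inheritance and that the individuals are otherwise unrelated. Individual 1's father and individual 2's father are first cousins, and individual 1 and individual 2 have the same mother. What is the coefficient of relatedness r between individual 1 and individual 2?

0.28125

Relatedness sums over independent paths through distinct common ancestors.
Individual 1 and individual 2 are related in two ways: second cousins through their fathers (r = 1/32) and half-sibs through their shared mother (r = 1/4).
r = 1/32 + 1/4 = 0.28125.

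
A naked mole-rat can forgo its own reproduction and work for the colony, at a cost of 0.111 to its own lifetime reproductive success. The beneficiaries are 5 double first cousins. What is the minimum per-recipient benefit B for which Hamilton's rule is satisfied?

0.0888

r to a double first cousin = 1/4 (double first cousins share both grandparent pairs — four paths of length 4: r = 4·(1/2)^4 = 1/4).
Hamilton's rule with n recipients of equal r: n·r·B > C, so B > C/(n·r) = 0.111/(5·0.25) = 0.0888.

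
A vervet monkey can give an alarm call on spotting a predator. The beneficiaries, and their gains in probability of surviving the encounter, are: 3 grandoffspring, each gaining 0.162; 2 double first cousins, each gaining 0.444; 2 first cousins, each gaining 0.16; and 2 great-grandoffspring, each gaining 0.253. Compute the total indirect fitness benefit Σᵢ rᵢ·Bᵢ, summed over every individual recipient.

0.44675

r to a grandoffspring = 0.25 (two parent–offspring links: r = (1/2)^2 = 1/4).
r to a double first cousin = 1/4 (double first cousins share both grandparent pairs — four paths of length 4: r = 4·(1/2)^4 = 1/4).
r to a first cousin = 1/8 (first cousins share one grandparent pair — two paths of length 4: r = 2·(1/2)^4 = 1/8).
r to a great-grandoffspring = 1/8 (three parent–offspring links: r = (1/2)^3 = 1/8).
Summing one r·B term per recipient: 3·0.25·0.162 + 2·0.25·0.444 + 2·0.125·0.16 + 2·0.125·0.253 = 0.44675.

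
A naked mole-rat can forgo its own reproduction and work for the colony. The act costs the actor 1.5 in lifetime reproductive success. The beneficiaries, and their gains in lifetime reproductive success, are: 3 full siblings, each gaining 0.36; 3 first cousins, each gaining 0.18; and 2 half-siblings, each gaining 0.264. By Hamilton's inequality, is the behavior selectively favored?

No

Hamilton's rule: the trait is favored when the sum of r·B over every recipient exceeds the actor's cost C.
r to a full sibling = 1/2 (full sibs share both parents — two paths of length 2: r = 2·(1/2)^2 = 1/2).
r to a first cousin = 1/8 (first cousins share one grandparent pair — two paths of length 4: r = 2·(1/2)^4 = 1/8).
r to a half-sibling = 0.25 (half-sibs share one parent — one path of length 2: r = (1/2)^2 = 1/4).
Summing one r·B term per recipient: 3·0.5·0.36 + 3·0.125·0.18 + 2·0.25·0.264 = 0.7395.
0.7395 < 1.5: the indirect benefit is less than the cost.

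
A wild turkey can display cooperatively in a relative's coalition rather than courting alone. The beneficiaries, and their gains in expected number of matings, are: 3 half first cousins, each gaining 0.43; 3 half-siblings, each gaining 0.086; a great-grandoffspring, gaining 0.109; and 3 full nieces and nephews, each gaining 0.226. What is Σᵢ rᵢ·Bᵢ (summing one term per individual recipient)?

0.32825

r to a half first cousin = 1/16 (half first cousins share one grandparent — one path of length 4: r = (1/2)^4 = 1/16).
r to a half-sibling = 1/4 (half-sibs share one parent — one path of length 2: r = (1/2)^2 = 1/4).
r to a great-grandoffspring = 1/8 (three parent–offspring links: r = (1/2)^3 = 1/8).
r to a full niece or nephew = 1/4 (full aunt/uncle↔niece/nephew: two paths of length 3 through the shared grandparent pair: r = 2·(1/2)^3 = 1/4).
Summing one r·B term per recipient: 3·0.0625·0.43 + 3·0.25·0.086 + 1·0.125·0.109 + 3·0.25·0.226 = 0.32825.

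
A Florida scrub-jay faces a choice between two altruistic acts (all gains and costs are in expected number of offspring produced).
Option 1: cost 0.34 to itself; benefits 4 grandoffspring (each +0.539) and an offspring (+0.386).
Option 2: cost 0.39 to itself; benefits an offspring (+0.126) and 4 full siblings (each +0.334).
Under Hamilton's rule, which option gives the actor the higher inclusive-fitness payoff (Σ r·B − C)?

Option 1: r to a grandoffspring = 0.25.
Option 1: r to an offspring = 0.5.
Option 1: Σ r·B − C = (4·0.25·0.539 + 1·0.5·0.386) − 0.34 = 0.392.
Option 2: r to an offspring = 0.5.
Option 2: r to a full sibling = 0.5.
Option 2: Σ r·B − C = (1·0.5·0.126 + 4·0.5·0.334) − 0.39 = 0.341.
Option 1 has the higher net inclusive-fitness payoff.

Option 1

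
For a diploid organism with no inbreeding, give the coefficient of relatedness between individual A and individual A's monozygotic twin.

Each parent–offspring link contributes a factor of 1/2, and independent paths through distinct common ancestors add.
Monozygotic twins share every allele identical by descent: r = 1.

1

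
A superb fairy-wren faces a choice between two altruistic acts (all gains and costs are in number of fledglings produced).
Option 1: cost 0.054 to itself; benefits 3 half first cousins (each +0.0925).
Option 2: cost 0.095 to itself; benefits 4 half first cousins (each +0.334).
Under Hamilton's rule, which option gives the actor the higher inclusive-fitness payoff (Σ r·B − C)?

Option 2

Option 1: r to a half first cousin = 0.0625.
Option 1: Σ r·B − C = (3·0.0625·0.0925) − 0.054 = -0.03665625.
Option 2: r to a half first cousin = 0.0625.
Option 2: Σ r·B − C = (4·0.0625·0.334) − 0.095 = -0.0115.
Option 2 has the higher net inclusive-fitness payoff.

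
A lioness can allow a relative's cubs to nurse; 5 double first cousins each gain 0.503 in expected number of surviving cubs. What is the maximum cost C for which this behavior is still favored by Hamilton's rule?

r to a double first cousin = 0.25 (double first cousins share both grandparent pairs — four paths of length 4: r = 4·(1/2)^4 = 1/4).
Hamilton's rule: n·r·B > C, so the trait is favored while C < n·r·B = 5·0.25·0.503 = 0.62875.

0.62875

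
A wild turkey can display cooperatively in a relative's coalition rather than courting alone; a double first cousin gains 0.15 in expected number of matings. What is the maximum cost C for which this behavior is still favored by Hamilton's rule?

r to a double first cousin = 0.25 (double first cousins share both grandparent pairs — four paths of length 4: r = 4·(1/2)^4 = 1/4).
Hamilton's rule: n·r·B > C, so the trait is favored while C < n·r·B = 1·0.25·0.15 = 0.0375.

0.0375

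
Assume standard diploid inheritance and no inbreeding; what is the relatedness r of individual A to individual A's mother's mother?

Each parent–offspring link contributes a factor of 1/2, and independent paths through distinct common ancestors add.
Two parent–offspring links: r = (1/2)^2 = 1/4.

0.25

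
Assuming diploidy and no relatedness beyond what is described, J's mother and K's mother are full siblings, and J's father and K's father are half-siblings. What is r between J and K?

0.1875

With two independent routes of shared ancestry, r is the sum of the two contributions.
J and K are related in two ways: first cousins through their mothers (r = 1/8) and half first cousins through their fathers (r = 1/16).
r = 1/8 + 1/16 = 3/16 = 0.1875.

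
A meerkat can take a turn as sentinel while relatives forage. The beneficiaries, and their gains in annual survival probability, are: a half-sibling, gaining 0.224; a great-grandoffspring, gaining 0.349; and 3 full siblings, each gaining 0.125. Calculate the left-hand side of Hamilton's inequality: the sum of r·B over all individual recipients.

0.287125

r to a half-sibling = 0.25 (half-sibs share one parent — one path of length 2: r = (1/2)^2 = 1/4).
r to a great-grandoffspring = 0.125 (three parent–offspring links: r = (1/2)^3 = 1/8).
r to a full sibling = 1/2 (full sibs share both parents — two paths of length 2: r = 2·(1/2)^2 = 1/2).
Summing one r·B term per recipient: 1·0.25·0.224 + 1·0.125·0.349 + 3·0.5·0.125 = 0.287125.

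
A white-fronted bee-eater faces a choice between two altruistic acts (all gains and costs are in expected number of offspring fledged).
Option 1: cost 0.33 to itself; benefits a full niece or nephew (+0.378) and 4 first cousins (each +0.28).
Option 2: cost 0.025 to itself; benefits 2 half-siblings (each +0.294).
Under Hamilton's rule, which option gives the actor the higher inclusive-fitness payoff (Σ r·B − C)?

Option 2

Option 1: r to a full niece or nephew = 0.25.
Option 1: r to a first cousin = 0.125.
Option 1: Σ r·B − C = (1·0.25·0.378 + 4·0.125·0.28) − 0.33 = -0.0955.
Option 2: r to a half-sibling = 0.25.
Option 2: Σ r·B − C = (2·0.25·0.294) − 0.025 = 0.122.
Option 2 has the higher net inclusive-fitness payoff.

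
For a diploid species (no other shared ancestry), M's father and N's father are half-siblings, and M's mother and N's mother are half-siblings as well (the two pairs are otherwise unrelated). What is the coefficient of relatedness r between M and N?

Independent pedigree routes through distinct common ancestors add.
M and N are related in two ways: half first cousins through their fathers (r = 1/16) and half first cousins through their mothers (r = 1/16).
r = 1/16 + 1/16 = 0.125.

0.125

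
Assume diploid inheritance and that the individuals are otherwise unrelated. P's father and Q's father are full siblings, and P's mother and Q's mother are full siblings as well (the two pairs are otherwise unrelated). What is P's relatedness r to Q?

0.25

Independent pedigree routes through distinct common ancestors add.
P and Q are related in two ways: first cousins through their fathers (r = 1/8) and first cousins through their mothers (r = 1/8) — i.e. double first cousins.
r = 1/8 + 1/8 = 1/4 = 0.25.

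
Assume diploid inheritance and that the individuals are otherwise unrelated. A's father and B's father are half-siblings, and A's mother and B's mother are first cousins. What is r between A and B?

Independent pedigree routes through distinct common ancestors add.
A and B are related in two ways: half first cousins through their fathers (r = 1/16) and second cousins through their mothers (r = 1/32).
r = 1/16 + 1/32 = 0.09375.

0.09375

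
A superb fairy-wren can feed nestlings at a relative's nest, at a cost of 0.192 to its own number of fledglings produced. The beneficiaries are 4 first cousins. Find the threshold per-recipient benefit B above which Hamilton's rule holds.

0.384

r to a first cousin = 0.125 (first cousins share one grandparent pair — two paths of length 4: r = 2·(1/2)^4 = 1/8).
Hamilton's rule with n recipients of equal r: n·r·B > C, so B > C/(n·r) = 0.192/(4·0.125) = 0.384.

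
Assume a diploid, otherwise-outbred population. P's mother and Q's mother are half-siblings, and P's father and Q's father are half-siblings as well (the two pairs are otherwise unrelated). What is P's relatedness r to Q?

With two independent routes of shared ancestry, r is the sum of the two contributions.
P and Q are related in two ways: half first cousins through their mothers (r = 1/16) and half first cousins through their fathers (r = 1/16).
r = 1/16 + 1/16 = 1/8 = 0.125.

0.125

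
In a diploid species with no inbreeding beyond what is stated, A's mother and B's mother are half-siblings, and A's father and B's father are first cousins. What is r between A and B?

0.09375

Relatedness sums over independent paths through distinct common ancestors.
A and B are related in two ways: half first cousins through their mothers (r = 1/16) and second cousins through their fathers (r = 1/32).
r = 1/16 + 1/32 = 3/32 = 0.09375.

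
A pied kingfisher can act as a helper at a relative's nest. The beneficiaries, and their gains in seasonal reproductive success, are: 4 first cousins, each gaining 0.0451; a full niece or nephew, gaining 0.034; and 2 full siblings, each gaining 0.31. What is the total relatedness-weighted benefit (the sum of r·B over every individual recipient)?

0.34105

r to a first cousin = 1/8 (first cousins share one grandparent pair — two paths of length 4: r = 2·(1/2)^4 = 1/8).
r to a full niece or nephew = 1/4 (full aunt/uncle↔niece/nephew: two paths of length 3 through the shared grandparent pair: r = 2·(1/2)^3 = 1/4).
r to a full sibling = 1/2 (full sibs share both parents — two paths of length 2: r = 2·(1/2)^2 = 1/2).
Summing one r·B term per recipient: 4·0.125·0.0451 + 1·0.25·0.034 + 2·0.5·0.31 = 0.34105.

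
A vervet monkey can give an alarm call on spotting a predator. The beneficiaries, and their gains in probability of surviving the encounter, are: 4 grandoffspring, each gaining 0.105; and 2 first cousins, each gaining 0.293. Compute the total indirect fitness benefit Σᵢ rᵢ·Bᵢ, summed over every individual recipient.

0.17825

r to a grandoffspring = 1/4 (two parent–offspring links: r = (1/2)^2 = 1/4).
r to a first cousin = 1/8 (first cousins share one grandparent pair — two paths of length 4: r = 2·(1/2)^4 = 1/8).
Summing one r·B term per recipient: 4·0.25·0.105 + 2·0.125·0.293 = 0.17825.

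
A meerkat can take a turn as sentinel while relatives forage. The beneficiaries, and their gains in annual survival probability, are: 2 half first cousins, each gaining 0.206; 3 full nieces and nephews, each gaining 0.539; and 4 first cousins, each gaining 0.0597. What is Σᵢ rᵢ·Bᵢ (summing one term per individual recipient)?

0.45985

r to a half first cousin = 0.0625 (half first cousins share one grandparent — one path of length 4: r = (1/2)^4 = 1/16).
r to a full niece or nephew = 1/4 (full aunt/uncle↔niece/nephew: two paths of length 3 through the shared grandparent pair: r = 2·(1/2)^3 = 1/4).
r to a first cousin = 1/8 (first cousins share one grandparent pair — two paths of length 4: r = 2·(1/2)^4 = 1/8).
Summing one r·B term per recipient: 2·0.0625·0.206 + 3·0.25·0.539 + 4·0.125·0.0597 = 0.45985.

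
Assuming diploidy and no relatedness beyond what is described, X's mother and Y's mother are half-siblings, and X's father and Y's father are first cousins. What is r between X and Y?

Independent pedigree routes through distinct common ancestors add.
X and Y are related in two ways: half first cousins through their mothers (r = 1/16) and second cousins through their fathers (r = 1/32).
r = 1/16 + 1/32 = 3/32 = 0.09375.

0.09375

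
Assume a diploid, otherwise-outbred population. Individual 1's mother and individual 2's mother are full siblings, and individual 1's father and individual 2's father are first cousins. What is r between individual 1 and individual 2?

0.15625

Independent pedigree routes through distinct common ancestors add.
Individual 1 and individual 2 are related in two ways: first cousins through their mothers (r = 1/8) and second cousins through their fathers (r = 1/32).
r = 1/8 + 1/32 = 0.15625.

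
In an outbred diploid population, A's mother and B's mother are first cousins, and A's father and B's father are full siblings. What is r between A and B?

0.15625

With two independent routes of shared ancestry, r is the sum of the two contributions.
A and B are related in two ways: second cousins through their mothers (r = 1/32) and first cousins through their fathers (r = 1/8).
r = 1/32 + 1/8 = 0.15625.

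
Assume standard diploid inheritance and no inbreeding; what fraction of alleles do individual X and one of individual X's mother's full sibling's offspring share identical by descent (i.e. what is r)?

0.125

Each parent–offspring link contributes a factor of 1/2, and independent paths through distinct common ancestors add.
First cousins share one grandparent pair — two paths of length 4: r = 2·(1/2)^4 = 1/8.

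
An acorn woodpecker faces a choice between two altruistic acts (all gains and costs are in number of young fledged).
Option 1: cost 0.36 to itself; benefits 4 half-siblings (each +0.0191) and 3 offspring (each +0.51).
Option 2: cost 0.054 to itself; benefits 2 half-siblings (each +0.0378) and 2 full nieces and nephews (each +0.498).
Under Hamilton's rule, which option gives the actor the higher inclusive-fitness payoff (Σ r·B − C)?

Option 1: r to a half-sibling = 0.25.
Option 1: r to an offspring = 0.5.
Option 1: Σ r·B − C = (4·0.25·0.0191 + 3·0.5·0.51) − 0.36 = 0.4241.
Option 2: r to a half-sibling = 0.25.
Option 2: r to a full niece or nephew = 0.25.
Option 2: Σ r·B − C = (2·0.25·0.0378 + 2·0.25·0.498) − 0.054 = 0.2139.
Option 1 has the higher net inclusive-fitness payoff.

Option 1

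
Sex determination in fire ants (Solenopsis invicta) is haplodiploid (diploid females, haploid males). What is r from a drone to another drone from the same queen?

Haploid brothers each carry a random half of the queen's diploid genome, so on average they share half: r = 1/2.

0.5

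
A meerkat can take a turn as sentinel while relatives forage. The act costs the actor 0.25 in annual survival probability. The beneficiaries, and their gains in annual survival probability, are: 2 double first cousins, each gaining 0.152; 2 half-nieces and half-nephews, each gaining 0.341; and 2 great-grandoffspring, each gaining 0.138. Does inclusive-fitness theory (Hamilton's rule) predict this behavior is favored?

Hamilton's rule: the trait is favored when the sum of r·B over every recipient exceeds the actor's cost C.
r to a double first cousin = 1/4 (double first cousins share both grandparent pairs — four paths of length 4: r = 4·(1/2)^4 = 1/4).
r to a half-niece or half-nephew = 1/8 (half-aunt/uncle↔niece/nephew: one path of length 3: r = (1/2)^3 = 1/8).
r to a great-grandoffspring = 1/8 (three parent–offspring links: r = (1/2)^3 = 1/8).
Summing one r·B term per recipient: 2·0.25·0.152 + 2·0.125·0.341 + 2·0.125·0.138 = 0.19575.
0.19575 < 0.25: the indirect benefit is less than the cost.

No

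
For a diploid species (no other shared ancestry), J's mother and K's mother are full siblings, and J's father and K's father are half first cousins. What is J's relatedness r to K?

Independent pedigree routes through distinct common ancestors add.
J and K are related in two ways: first cousins through their mothers (r = 1/8) and half second cousins through their fathers (r = 1/64).
r = 1/8 + 1/64 = 0.140625.

0.140625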